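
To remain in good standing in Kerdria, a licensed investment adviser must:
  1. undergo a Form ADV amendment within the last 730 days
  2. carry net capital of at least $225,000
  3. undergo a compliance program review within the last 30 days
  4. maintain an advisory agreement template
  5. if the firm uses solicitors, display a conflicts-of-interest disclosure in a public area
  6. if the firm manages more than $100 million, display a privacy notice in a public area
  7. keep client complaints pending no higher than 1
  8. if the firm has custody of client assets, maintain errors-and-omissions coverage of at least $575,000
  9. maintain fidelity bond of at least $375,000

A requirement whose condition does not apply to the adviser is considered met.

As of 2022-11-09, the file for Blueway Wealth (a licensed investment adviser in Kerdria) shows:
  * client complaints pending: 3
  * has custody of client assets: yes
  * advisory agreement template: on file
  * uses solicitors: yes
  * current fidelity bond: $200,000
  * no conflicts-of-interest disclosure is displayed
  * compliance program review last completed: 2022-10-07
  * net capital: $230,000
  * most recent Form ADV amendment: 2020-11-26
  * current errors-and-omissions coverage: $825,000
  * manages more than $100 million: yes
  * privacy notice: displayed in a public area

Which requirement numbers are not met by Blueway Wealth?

3, 5, 7, 9

1. Form ADV amendment 713 days ago vs limit 730 → met
2. net capital $230,000 ≥ $225,000 → met
3. compliance program review 33 days ago vs limit 30 → not met
4. advisory agreement template present → met
5. condition 'uses solicitors' holds; conflicts-of-interest disclosure absent → not met
6. condition 'manages more than $100 million' holds; privacy notice present → met
7. client complaints pending 3 > 1 → not met
8. condition 'has custody of client assets' holds; errors-and-omissions coverage $825,000 ≥ $575,000 → met
9. fidelity bond $200,000 < $375,000 → not met
Not met: 3, 5, 7, 9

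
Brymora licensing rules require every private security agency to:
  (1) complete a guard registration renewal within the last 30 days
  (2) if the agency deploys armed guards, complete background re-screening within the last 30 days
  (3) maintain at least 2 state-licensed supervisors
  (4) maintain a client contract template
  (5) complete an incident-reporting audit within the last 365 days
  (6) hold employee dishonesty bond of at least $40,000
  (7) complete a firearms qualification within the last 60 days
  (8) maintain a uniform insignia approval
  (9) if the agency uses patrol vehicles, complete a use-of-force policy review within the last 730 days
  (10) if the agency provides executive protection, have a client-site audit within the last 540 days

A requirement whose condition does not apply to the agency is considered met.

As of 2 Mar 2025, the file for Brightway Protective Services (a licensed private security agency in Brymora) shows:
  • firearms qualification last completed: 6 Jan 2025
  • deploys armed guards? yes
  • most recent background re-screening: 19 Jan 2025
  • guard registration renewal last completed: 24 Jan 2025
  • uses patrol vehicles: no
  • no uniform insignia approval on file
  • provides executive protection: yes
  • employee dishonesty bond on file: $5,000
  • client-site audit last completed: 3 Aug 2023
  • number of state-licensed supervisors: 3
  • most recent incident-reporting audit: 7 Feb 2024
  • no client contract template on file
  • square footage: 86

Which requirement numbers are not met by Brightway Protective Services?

1. guard registration renewal 37 days ago vs limit 30 → not met
2. condition 'deploys armed guards' holds; background re-screening 42 days ago vs limit 30 → not met
3. state-licensed supervisors 3 ≥ 2 → met
4. client contract template absent → not met
5. incident-reporting audit 389 days ago vs limit 365 → not met
6. employee dishonesty bond $5,000 < $40,000 → not met
7. firearms qualification 55 days ago vs limit 60 → met
8. uniform insignia approval absent → not met
9. condition 'uses patrol vehicles' does not hold → requirement n/a → met
10. condition 'provides executive protection' holds; client-site audit 577 days ago vs limit 540 → not met
Not met: 1, 2, 4, 5, 6, 8, 10

1, 2, 4, 5, 6, 8, 10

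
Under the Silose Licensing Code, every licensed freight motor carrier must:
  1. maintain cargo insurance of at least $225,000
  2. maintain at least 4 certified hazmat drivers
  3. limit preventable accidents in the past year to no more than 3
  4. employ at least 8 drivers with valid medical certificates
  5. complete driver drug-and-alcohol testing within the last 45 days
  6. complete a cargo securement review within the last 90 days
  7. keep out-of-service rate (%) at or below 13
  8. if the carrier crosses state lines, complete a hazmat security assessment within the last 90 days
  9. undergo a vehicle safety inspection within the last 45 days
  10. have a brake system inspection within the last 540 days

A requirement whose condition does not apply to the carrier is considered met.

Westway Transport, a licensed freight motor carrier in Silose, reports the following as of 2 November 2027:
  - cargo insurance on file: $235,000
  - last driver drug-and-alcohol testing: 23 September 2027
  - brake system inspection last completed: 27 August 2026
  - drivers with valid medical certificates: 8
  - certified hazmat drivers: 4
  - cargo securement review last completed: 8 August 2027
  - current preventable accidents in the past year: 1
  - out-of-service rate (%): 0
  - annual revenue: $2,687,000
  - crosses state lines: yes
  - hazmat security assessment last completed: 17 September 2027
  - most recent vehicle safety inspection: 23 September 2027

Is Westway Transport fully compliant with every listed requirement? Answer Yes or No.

Yes

1. cargo insurance $235,000 ≥ $225,000 → met
2. certified hazmat drivers 4 ≥ 4 → met
3. preventable accidents in the past year 1 ≤ 3 → met
4. drivers with valid medical certificates 8 ≥ 8 → met
5. driver drug-and-alcohol testing 40 days ago vs limit 45 → met
6. cargo securement review 86 days ago vs limit 90 → met
7. out-of-service rate (%) 0 ≤ 13 → met
8. condition 'crosses state lines' holds; hazmat security assessment 46 days ago vs limit 90 → met
9. vehicle safety inspection 40 days ago vs limit 45 → met
10. brake system inspection 432 days ago vs limit 540 → met
All met.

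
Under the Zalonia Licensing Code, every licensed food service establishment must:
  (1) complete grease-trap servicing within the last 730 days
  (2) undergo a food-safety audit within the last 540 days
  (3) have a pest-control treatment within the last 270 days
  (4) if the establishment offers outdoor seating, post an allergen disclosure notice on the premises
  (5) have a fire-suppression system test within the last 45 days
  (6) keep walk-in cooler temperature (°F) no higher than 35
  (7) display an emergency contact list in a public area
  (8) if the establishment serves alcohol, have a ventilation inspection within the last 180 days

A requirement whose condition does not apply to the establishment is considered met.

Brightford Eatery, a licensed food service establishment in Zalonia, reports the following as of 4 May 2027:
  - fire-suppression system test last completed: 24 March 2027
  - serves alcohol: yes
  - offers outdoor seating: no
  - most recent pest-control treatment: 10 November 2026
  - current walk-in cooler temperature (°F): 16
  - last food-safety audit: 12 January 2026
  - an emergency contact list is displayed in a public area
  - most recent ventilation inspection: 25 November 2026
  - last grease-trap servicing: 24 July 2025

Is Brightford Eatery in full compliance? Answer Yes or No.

Yes

1. grease-trap servicing 649 days ago vs limit 730 → met
2. food-safety audit 477 days ago vs limit 540 → met
3. pest-control treatment 175 days ago vs limit 270 → met
4. condition 'offers outdoor seating' does not hold → requirement n/a → met
5. fire-suppression system test 41 days ago vs limit 45 → met
6. walk-in cooler temperature (°F) 16 ≤ 35 → met
7. emergency contact list present → met
8. condition 'serves alcohol' holds; ventilation inspection 160 days ago vs limit 180 → met
All met.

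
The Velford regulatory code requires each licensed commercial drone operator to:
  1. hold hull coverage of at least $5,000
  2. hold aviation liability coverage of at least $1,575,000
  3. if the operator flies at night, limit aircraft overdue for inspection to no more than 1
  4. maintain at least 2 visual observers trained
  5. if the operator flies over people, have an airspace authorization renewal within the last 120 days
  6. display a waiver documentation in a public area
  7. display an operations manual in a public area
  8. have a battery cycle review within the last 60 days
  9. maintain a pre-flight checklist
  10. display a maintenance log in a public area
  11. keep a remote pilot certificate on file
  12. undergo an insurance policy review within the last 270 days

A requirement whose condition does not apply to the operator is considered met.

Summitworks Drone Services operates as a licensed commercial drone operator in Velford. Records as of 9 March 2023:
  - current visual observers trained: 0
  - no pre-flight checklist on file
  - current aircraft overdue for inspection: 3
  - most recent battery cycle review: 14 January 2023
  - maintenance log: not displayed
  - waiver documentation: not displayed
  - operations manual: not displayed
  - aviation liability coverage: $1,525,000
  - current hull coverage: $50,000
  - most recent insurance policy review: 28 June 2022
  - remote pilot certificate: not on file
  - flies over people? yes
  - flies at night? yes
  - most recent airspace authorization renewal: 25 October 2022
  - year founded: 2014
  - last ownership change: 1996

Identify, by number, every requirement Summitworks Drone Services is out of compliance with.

1. hull coverage $50,000 ≥ $5,000 → met
2. aviation liability coverage $1,525,000 < $1,575,000 → not met
3. condition 'flies at night' holds; aircraft overdue for inspection 3 > 1 → not met
4. visual observers trained 0 < 2 → not met
5. condition 'flies over people' holds; airspace authorization renewal 135 days ago vs limit 120 → not met
6. waiver documentation absent → not met
7. operations manual absent → not met
8. battery cycle review 54 days ago vs limit 60 → met
9. pre-flight checklist absent → not met
10. maintenance log absent → not met
11. remote pilot certificate absent → not met
12. insurance policy review 254 days ago vs limit 270 → met
Not met: 2, 3, 4, 5, 6, 7, 9, 10, 11

2, 3, 4, 5, 6, 7, 9, 10, 11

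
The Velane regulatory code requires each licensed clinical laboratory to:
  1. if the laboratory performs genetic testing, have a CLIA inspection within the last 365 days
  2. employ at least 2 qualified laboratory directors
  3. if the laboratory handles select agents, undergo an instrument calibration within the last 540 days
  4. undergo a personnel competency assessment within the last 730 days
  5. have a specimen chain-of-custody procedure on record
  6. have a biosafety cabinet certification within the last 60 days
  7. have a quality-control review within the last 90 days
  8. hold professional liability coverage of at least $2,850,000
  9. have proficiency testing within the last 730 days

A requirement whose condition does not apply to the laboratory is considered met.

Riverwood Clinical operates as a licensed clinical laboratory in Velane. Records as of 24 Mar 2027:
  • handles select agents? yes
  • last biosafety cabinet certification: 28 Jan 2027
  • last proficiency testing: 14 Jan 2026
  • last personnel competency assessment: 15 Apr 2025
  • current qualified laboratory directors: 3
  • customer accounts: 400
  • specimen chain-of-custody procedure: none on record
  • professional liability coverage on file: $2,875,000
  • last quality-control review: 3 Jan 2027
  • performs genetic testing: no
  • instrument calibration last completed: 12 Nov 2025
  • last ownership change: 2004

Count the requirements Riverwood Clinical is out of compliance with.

1

1. condition 'performs genetic testing' does not hold → requirement n/a → met
2. qualified laboratory directors 3 ≥ 2 → met
3. condition 'handles select agents' holds; instrument calibration 497 days ago vs limit 540 → met
4. personnel competency assessment 708 days ago vs limit 730 → met
5. specimen chain-of-custody procedure absent → not met
6. biosafety cabinet certification 55 days ago vs limit 60 → met
7. quality-control review 80 days ago vs limit 90 → met
8. professional liability coverage $2,875,000 ≥ $2,850,000 → met
9. proficiency testing 434 days ago vs limit 730 → met
Not met: 1 of 9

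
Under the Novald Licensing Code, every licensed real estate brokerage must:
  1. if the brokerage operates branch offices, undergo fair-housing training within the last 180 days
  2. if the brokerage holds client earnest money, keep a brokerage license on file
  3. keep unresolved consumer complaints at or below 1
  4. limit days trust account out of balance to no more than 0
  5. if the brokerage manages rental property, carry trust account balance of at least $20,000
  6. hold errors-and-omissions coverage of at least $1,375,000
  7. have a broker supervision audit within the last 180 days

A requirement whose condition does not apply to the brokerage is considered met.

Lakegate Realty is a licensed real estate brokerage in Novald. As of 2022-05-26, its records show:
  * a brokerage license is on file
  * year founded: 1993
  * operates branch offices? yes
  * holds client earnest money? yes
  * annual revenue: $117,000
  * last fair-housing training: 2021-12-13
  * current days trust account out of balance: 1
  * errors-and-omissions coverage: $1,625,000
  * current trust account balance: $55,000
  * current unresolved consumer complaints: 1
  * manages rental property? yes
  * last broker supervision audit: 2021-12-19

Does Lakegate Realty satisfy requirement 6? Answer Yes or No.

Yes

6. errors-and-omissions coverage $1,625,000 ≥ $1,375,000 → met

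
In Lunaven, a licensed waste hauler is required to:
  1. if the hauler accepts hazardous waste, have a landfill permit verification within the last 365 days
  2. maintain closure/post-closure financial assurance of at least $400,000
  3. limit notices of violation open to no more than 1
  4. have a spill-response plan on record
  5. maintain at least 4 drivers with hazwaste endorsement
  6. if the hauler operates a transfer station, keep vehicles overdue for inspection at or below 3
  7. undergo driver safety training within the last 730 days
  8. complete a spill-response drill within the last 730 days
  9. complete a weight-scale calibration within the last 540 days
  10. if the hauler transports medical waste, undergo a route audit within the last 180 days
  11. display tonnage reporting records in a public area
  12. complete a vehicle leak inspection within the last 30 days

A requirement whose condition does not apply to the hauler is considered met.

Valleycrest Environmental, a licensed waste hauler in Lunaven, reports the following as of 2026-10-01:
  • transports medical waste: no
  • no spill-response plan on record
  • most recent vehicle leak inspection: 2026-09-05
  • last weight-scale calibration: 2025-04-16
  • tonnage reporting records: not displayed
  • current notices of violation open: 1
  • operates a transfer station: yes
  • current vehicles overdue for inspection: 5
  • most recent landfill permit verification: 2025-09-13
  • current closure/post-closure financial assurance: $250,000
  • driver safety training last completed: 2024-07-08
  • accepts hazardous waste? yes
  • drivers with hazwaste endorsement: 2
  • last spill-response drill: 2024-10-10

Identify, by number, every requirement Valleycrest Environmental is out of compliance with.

1, 2, 4, 5, 6, 7, 11

1. condition 'accepts hazardous waste' holds; landfill permit verification 383 days ago vs limit 365 → not met
2. closure/post-closure financial assurance $250,000 < $400,000 → not met
3. notices of violation open 1 ≤ 1 → met
4. spill-response plan absent → not met
5. drivers with hazwaste endorsement 2 < 4 → not met
6. condition 'operates a transfer station' holds; vehicles overdue for inspection 5 > 3 → not met
7. driver safety training 815 days ago vs limit 730 → not met
8. spill-response drill 721 days ago vs limit 730 → met
9. weight-scale calibration 533 days ago vs limit 540 → met
10. condition 'transports medical waste' does not hold → requirement n/a → met
11. tonnage reporting records absent → not met
12. vehicle leak inspection 26 days ago vs limit 30 → met
Not met: 1, 2, 4, 5, 6, 7, 11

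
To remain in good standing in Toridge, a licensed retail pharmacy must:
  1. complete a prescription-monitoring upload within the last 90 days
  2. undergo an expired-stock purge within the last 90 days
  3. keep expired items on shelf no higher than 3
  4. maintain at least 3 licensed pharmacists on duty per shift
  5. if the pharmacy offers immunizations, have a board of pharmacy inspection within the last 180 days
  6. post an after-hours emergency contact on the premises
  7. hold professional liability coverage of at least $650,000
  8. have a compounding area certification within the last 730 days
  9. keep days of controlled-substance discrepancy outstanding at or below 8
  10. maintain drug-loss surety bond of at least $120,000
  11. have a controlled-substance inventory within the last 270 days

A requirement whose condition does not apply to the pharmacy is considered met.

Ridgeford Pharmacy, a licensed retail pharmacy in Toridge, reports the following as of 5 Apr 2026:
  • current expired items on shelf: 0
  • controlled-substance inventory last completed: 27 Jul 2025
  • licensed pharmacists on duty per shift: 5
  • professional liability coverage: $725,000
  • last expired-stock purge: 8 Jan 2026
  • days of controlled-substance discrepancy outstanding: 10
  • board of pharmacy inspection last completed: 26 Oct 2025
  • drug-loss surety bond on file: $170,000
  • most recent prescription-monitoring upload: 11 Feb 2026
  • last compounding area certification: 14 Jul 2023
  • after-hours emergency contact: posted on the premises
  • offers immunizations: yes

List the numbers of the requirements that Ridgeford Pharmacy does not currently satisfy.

1. prescription-monitoring upload 53 days ago vs limit 90 → met
2. expired-stock purge 87 days ago vs limit 90 → met
3. expired items on shelf 0 ≤ 3 → met
4. licensed pharmacists on duty per shift 5 ≥ 3 → met
5. condition 'offers immunizations' holds; board of pharmacy inspection 161 days ago vs limit 180 → met
6. after-hours emergency contact present → met
7. professional liability coverage $725,000 ≥ $650,000 → met
8. compounding area certification 996 days ago vs limit 730 → not met
9. days of controlled-substance discrepancy outstanding 10 > 8 → not met
10. drug-loss surety bond $170,000 ≥ $120,000 → met
11. controlled-substance inventory 252 days ago vs limit 270 → met
Not met: 8, 9

8, 9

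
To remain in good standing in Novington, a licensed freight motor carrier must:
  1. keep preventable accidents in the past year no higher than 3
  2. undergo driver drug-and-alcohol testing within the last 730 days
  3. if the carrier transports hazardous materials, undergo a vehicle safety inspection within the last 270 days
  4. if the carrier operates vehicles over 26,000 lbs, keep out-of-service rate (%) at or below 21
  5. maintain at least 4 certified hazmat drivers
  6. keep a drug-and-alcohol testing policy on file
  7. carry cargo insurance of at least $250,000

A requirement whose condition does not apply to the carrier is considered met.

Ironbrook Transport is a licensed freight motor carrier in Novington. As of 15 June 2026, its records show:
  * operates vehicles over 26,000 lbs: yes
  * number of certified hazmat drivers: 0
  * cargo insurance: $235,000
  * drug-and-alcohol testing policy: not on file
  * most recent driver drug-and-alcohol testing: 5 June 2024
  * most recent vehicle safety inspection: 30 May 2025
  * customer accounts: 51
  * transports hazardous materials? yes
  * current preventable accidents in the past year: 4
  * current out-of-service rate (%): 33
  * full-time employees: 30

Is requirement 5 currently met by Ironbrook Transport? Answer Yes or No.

5. certified hazmat drivers 0 < 4 → not met

No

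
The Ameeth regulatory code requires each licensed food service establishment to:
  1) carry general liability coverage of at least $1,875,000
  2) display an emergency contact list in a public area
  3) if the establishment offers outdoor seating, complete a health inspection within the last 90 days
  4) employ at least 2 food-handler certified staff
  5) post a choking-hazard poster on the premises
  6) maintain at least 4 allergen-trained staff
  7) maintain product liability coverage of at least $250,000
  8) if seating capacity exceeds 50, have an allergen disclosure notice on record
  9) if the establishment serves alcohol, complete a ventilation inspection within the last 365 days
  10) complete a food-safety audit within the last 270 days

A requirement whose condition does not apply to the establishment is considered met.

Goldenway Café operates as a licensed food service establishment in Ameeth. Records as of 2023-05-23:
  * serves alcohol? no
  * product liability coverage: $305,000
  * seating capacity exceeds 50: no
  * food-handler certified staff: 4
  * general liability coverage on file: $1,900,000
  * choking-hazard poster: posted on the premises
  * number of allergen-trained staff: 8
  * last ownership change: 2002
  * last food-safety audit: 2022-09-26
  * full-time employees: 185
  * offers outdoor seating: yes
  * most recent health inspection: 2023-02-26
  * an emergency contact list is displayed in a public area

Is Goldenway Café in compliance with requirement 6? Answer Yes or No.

6. allergen-trained staff 8 ≥ 4 → met

Yes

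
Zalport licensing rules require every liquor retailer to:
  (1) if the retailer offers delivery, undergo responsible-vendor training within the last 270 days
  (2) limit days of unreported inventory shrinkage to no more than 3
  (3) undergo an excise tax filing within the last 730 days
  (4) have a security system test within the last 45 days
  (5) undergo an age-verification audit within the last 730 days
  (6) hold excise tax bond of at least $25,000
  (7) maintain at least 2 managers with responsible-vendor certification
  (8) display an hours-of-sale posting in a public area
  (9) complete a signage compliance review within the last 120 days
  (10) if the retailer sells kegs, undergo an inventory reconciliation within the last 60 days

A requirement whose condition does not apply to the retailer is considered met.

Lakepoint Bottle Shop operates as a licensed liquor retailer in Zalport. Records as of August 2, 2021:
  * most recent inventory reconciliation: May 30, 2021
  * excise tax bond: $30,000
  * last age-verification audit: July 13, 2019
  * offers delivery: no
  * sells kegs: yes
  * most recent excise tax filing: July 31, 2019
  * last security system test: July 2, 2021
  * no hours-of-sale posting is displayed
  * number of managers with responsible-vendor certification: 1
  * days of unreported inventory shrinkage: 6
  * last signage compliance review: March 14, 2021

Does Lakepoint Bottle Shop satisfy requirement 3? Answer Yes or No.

No

3. excise tax filing 733 days ago vs limit 730 → not met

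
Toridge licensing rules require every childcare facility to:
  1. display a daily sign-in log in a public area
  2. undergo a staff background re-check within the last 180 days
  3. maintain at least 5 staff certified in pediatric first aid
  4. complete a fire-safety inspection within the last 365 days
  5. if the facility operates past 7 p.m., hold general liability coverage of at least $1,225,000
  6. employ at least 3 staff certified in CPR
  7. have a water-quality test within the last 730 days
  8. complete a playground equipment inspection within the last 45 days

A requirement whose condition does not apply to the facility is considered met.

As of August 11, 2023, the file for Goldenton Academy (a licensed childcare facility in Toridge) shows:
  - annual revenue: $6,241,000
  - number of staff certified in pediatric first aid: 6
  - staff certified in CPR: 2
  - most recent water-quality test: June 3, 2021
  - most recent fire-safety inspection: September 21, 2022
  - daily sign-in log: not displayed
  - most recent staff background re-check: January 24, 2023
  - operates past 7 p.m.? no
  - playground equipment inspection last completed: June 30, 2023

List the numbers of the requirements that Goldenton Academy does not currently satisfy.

1, 2, 6, 7

1. daily sign-in log absent → not met
2. staff background re-check 199 days ago vs limit 180 → not met
3. staff certified in pediatric first aid 6 ≥ 5 → met
4. fire-safety inspection 324 days ago vs limit 365 → met
5. condition 'operates past 7 p.m.' does not hold → requirement n/a → met
6. staff certified in CPR 2 < 3 → not met
7. water-quality test 799 days ago vs limit 730 → not met
8. playground equipment inspection 42 days ago vs limit 45 → met
Not met: 1, 2, 6, 7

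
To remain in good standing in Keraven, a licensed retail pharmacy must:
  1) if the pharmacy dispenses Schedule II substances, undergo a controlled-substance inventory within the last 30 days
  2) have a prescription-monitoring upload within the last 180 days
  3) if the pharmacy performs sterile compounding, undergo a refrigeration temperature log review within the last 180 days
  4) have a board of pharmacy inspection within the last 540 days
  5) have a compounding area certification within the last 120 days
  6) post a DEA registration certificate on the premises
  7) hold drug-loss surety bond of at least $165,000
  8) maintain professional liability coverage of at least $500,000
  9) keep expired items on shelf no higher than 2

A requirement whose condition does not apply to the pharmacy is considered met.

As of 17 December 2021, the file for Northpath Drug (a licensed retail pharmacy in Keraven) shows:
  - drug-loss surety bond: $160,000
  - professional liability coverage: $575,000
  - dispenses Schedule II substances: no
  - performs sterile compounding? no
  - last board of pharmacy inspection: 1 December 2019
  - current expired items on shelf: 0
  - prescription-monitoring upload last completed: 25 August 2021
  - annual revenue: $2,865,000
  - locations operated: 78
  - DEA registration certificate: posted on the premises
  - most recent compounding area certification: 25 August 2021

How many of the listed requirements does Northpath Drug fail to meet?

2

1. condition 'dispenses Schedule II substances' does not hold → requirement n/a → met
2. prescription-monitoring upload 114 days ago vs limit 180 → met
3. condition 'performs sterile compounding' does not hold → requirement n/a → met
4. board of pharmacy inspection 747 days ago vs limit 540 → not met
5. compounding area certification 114 days ago vs limit 120 → met
6. DEA registration certificate present → met
7. drug-loss surety bond $160,000 < $165,000 → not met
8. professional liability coverage $575,000 ≥ $500,000 → met
9. expired items on shelf 0 ≤ 2 → met
Not met: 2 of 9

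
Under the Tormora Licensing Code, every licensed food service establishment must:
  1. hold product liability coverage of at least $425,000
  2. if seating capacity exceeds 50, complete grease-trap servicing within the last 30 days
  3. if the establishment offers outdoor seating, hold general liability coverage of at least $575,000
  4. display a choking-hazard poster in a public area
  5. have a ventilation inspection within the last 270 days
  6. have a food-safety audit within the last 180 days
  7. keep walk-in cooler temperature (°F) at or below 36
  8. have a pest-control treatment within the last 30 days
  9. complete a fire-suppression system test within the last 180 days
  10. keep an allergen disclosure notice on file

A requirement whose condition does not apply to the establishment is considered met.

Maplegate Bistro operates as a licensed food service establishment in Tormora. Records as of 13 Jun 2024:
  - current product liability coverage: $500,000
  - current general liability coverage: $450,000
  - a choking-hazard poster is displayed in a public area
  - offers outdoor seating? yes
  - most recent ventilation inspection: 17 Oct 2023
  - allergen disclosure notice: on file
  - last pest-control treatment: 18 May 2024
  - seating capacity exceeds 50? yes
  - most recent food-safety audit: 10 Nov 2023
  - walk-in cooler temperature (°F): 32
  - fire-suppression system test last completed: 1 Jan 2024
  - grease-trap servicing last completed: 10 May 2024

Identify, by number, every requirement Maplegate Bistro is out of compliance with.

1. product liability coverage $500,000 ≥ $425,000 → met
2. condition 'seating capacity exceeds 50' holds; grease-trap servicing 34 days ago vs limit 30 → not met
3. condition 'offers outdoor seating' holds; general liability coverage $450,000 < $575,000 → not met
4. choking-hazard poster present → met
5. ventilation inspection 240 days ago vs limit 270 → met
6. food-safety audit 216 days ago vs limit 180 → not met
7. walk-in cooler temperature (°F) 32 ≤ 36 → met
8. pest-control treatment 26 days ago vs limit 30 → met
9. fire-suppression system test 164 days ago vs limit 180 → met
10. allergen disclosure notice present → met
Not met: 2, 3, 6

2, 3, 6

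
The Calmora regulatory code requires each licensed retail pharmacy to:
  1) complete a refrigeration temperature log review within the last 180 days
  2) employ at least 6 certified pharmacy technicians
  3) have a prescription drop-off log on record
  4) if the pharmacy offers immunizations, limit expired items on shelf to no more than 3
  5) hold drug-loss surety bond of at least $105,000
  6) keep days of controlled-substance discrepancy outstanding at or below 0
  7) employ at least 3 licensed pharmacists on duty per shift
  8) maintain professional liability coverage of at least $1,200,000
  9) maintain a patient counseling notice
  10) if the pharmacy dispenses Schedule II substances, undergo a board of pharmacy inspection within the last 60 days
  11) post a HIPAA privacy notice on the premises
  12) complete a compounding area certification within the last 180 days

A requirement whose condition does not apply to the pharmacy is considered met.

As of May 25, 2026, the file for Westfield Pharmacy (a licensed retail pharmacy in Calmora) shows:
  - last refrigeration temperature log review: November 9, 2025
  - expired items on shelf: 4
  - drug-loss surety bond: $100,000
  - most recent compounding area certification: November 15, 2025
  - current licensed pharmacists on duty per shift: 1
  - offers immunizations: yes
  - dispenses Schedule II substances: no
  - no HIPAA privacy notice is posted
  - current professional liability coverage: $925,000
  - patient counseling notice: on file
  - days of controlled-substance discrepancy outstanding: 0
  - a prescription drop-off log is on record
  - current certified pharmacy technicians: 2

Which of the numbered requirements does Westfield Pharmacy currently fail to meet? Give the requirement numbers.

1. refrigeration temperature log review 197 days ago vs limit 180 → not met
2. certified pharmacy technicians 2 < 6 → not met
3. prescription drop-off log present → met
4. condition 'offers immunizations' holds; expired items on shelf 4 > 3 → not met
5. drug-loss surety bond $100,000 < $105,000 → not met
6. days of controlled-substance discrepancy outstanding 0 ≤ 0 → met
7. licensed pharmacists on duty per shift 1 < 3 → not met
8. professional liability coverage $925,000 < $1,200,000 → not met
9. patient counseling notice present → met
10. condition 'dispenses Schedule II substances' does not hold → requirement n/a → met
11. HIPAA privacy notice absent → not met
12. compounding area certification 191 days ago vs limit 180 → not met
Not met: 1, 2, 4, 5, 7, 8, 11, 12

1, 2, 4, 5, 7, 8, 11, 12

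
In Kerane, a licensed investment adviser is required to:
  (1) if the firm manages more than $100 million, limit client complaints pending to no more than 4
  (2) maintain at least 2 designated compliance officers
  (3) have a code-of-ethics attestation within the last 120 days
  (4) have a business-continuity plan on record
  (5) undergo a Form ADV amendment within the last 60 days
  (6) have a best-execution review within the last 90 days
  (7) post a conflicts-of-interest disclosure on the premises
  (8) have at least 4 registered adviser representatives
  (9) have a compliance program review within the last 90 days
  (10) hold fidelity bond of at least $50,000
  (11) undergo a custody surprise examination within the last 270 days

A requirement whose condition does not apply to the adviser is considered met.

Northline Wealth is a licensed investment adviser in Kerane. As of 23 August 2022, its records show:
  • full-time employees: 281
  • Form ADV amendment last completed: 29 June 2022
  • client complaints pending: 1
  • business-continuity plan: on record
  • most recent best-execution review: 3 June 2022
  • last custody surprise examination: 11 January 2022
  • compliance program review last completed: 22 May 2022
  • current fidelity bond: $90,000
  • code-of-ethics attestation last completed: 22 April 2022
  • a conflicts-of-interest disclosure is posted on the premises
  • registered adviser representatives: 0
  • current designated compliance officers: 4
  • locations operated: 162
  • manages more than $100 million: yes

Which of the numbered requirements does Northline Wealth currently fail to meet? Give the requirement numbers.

3, 8, 9

1. condition 'manages more than $100 million' holds; client complaints pending 1 ≤ 4 → met
2. designated compliance officers 4 ≥ 2 → met
3. code-of-ethics attestation 123 days ago vs limit 120 → not met
4. business-continuity plan present → met
5. Form ADV amendment 55 days ago vs limit 60 → met
6. best-execution review 81 days ago vs limit 90 → met
7. conflicts-of-interest disclosure present → met
8. registered adviser representatives 0 < 4 → not met
9. compliance program review 93 days ago vs limit 90 → not met
10. fidelity bond $90,000 ≥ $50,000 → met
11. custody surprise examination 224 days ago vs limit 270 → met
Not met: 3, 8, 9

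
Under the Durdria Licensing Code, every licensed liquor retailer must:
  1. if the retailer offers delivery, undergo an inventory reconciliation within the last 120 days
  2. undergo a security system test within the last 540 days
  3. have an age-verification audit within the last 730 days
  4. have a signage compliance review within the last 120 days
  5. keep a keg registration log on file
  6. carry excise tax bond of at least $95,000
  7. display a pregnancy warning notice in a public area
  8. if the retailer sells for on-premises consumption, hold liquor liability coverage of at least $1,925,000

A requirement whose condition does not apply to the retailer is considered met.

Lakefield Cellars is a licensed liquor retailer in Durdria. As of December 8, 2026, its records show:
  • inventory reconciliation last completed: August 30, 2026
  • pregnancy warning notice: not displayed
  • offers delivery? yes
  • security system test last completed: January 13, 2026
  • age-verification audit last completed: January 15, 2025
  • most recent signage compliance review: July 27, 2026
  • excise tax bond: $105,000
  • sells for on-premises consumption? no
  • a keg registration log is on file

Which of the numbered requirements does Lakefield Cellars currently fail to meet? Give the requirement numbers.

1. condition 'offers delivery' holds; inventory reconciliation 100 days ago vs limit 120 → met
2. security system test 329 days ago vs limit 540 → met
3. age-verification audit 692 days ago vs limit 730 → met
4. signage compliance review 134 days ago vs limit 120 → not met
5. keg registration log present → met
6. excise tax bond $105,000 ≥ $95,000 → met
7. pregnancy warning notice absent → not met
8. condition 'sells for on-premises consumption' does not hold → requirement n/a → met
Not met: 4, 7

4, 7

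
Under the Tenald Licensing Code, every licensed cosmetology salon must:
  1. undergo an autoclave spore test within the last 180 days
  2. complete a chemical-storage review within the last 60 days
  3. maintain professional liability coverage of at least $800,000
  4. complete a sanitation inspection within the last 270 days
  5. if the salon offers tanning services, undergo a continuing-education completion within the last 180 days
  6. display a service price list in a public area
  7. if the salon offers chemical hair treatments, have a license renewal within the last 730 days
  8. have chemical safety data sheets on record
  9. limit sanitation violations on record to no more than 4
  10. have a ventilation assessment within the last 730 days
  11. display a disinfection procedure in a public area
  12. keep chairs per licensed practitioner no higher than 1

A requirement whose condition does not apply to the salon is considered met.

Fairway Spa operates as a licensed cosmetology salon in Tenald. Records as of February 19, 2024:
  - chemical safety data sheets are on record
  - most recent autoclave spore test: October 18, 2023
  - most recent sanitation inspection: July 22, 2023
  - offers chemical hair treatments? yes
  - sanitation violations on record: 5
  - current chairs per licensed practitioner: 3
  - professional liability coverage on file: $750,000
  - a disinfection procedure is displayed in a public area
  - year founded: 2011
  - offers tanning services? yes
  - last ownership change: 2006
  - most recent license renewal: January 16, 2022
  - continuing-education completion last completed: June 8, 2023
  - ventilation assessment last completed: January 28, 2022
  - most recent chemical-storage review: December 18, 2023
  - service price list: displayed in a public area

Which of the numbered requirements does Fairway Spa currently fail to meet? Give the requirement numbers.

1. autoclave spore test 124 days ago vs limit 180 → met
2. chemical-storage review 63 days ago vs limit 60 → not met
3. professional liability coverage $750,000 < $800,000 → not met
4. sanitation inspection 212 days ago vs limit 270 → met
5. condition 'offers tanning services' holds; continuing-education completion 256 days ago vs limit 180 → not met
6. service price list present → met
7. condition 'offers chemical hair treatments' holds; license renewal 764 days ago vs limit 730 → not met
8. chemical safety data sheets present → met
9. sanitation violations on record 5 > 4 → not met
10. ventilation assessment 752 days ago vs limit 730 → not met
11. disinfection procedure present → met
12. chairs per licensed practitioner 3 > 1 → not met
Not met: 2, 3, 5, 7, 9, 10, 12

2, 3, 5, 7, 9, 10, 12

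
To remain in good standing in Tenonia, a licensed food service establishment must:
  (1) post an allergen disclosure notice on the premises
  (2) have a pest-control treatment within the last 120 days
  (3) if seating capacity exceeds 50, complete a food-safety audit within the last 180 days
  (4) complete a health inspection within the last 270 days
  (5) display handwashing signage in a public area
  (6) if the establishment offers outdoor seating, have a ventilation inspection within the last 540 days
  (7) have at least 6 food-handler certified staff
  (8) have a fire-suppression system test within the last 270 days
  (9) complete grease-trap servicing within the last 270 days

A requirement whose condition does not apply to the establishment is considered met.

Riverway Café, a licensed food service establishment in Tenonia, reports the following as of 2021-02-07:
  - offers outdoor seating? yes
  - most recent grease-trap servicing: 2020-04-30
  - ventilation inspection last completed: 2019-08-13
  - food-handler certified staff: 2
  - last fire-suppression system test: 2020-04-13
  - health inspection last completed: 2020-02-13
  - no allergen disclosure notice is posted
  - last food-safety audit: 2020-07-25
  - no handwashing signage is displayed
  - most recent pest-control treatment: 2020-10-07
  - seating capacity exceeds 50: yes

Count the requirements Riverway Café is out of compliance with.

9

1. allergen disclosure notice absent → not met
2. pest-control treatment 123 days ago vs limit 120 → not met
3. condition 'seating capacity exceeds 50' holds; food-safety audit 197 days ago vs limit 180 → not met
4. health inspection 360 days ago vs limit 270 → not met
5. handwashing signage absent → not met
6. condition 'offers outdoor seating' holds; ventilation inspection 544 days ago vs limit 540 → not met
7. food-handler certified staff 2 < 6 → not met
8. fire-suppression system test 300 days ago vs limit 270 → not met
9. grease-trap servicing 283 days ago vs limit 270 → not met
Not met: 9 of 9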